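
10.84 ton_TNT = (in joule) 4.535e+10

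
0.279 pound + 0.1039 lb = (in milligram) 1.737e+05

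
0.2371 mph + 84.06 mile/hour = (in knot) 73.25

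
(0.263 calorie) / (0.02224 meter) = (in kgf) 5.045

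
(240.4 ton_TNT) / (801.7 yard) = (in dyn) 1.372e+14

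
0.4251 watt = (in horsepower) 0.0005701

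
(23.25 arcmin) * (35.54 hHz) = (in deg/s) 1377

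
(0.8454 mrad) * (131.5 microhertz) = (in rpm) 1.062e-06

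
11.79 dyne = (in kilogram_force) 1.202e-05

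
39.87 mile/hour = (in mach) 0.05235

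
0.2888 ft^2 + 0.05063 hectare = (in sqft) 5450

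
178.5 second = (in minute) 2.975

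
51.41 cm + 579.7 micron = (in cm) 51.47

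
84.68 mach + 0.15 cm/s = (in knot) 5.605e+04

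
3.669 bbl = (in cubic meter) 0.5833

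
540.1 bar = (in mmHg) 4.051e+05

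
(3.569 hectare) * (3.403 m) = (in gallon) 3.208e+07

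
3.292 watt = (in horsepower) 0.004415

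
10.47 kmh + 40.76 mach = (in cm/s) 1.388e+06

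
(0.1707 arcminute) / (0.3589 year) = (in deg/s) 2.514e-10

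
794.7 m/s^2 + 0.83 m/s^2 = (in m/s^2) 795.5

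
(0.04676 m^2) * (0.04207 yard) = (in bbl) 0.01131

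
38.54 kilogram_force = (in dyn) 3.779e+07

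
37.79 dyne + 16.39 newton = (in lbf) 3.685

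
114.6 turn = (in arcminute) 2.475e+06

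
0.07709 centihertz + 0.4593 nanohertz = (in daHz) 7.709e-05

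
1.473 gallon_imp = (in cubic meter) 0.006696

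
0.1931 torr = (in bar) 0.0002574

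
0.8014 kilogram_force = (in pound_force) 1.767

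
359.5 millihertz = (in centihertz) 35.95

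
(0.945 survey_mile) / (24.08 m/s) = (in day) 0.000731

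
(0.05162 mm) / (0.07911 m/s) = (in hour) 1.813e-07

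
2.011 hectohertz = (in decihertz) 2011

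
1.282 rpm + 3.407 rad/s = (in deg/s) 202.9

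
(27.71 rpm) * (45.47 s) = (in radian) 131.9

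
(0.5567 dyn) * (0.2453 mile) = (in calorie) 0.0005253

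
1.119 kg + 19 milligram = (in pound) 2.467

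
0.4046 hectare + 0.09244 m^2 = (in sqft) 4.355e+04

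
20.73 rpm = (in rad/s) 2.171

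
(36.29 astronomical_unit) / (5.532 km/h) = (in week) 5.841e+06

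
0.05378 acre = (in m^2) 217.6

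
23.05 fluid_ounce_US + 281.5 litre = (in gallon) 74.54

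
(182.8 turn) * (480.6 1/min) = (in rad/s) 9200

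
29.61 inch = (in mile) 0.0004673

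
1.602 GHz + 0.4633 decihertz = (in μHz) 1.602e+15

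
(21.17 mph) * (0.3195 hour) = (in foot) 3.571e+04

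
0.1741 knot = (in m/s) 0.08956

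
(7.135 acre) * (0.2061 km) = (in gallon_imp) 1.309e+09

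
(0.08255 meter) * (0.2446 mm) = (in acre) 4.989e-09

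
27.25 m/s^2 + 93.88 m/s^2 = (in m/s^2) 121.1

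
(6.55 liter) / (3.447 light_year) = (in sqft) 2.162e-18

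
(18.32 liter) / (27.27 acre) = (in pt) 0.0004706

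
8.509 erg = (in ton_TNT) 2.034e-16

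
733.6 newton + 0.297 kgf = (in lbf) 165.6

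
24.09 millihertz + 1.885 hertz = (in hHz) 0.01909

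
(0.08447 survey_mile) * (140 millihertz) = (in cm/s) 1903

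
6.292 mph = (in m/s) 2.813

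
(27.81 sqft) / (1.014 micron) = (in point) 7.223e+09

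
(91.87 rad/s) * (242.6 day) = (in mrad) 1.926e+12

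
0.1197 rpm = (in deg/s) 0.7182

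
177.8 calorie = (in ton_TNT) 1.778e-07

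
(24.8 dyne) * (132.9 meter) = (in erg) 3.296e+05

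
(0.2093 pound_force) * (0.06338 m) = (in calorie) 0.0141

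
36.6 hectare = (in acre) 90.44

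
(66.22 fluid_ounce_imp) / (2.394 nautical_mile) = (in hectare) 4.244e-11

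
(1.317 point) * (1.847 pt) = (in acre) 7.481e-11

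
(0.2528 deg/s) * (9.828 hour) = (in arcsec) 3.22e+07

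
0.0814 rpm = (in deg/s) 0.4884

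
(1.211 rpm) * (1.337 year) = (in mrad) 5.347e+09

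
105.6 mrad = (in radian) 0.1056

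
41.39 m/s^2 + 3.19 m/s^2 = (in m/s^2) 44.58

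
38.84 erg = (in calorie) 9.283e-07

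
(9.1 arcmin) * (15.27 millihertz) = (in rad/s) 4.042e-05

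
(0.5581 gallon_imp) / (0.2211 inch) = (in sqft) 4.863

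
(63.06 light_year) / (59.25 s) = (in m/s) 1.007e+16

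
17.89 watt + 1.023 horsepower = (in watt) 780.7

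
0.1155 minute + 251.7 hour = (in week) 1.498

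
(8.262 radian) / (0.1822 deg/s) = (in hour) 0.7217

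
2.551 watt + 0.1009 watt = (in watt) 2.652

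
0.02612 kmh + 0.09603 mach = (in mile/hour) 73.16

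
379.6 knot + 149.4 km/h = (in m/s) 236.8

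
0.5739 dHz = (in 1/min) 3.443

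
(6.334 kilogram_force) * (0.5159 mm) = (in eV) 2e+17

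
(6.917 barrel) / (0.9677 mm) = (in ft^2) 1.223e+04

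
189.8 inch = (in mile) 0.002996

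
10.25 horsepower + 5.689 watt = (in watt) 7649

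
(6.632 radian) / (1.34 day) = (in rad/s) 5.728e-05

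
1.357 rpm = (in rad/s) 0.1421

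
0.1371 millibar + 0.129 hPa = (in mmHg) 0.1996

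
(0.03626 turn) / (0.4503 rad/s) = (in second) 0.5059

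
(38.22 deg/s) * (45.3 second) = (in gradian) 1924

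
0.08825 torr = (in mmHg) 0.08825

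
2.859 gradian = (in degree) 2.573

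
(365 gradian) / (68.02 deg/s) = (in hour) 0.001342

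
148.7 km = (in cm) 1.487e+07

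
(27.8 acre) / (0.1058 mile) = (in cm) 6.607e+04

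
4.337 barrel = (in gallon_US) 182.2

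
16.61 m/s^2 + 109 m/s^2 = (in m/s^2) 125.6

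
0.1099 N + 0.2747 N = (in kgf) 0.03922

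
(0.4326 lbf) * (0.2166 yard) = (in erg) 3.811e+06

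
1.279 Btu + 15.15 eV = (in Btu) 1.279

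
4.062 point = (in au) 9.579e-15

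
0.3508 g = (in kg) 0.0003508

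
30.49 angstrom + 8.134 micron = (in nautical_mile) 4.394e-09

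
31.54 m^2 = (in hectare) 0.003154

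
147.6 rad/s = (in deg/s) 8457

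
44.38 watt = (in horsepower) 0.05951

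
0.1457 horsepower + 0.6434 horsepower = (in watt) 588.4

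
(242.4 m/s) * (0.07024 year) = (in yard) 5.872e+08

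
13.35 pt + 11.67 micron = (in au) 3.156e-14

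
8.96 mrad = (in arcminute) 30.8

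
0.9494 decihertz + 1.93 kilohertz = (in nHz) 1.93e+12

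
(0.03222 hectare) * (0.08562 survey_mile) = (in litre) 4.44e+07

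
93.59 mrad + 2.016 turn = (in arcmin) 4.387e+04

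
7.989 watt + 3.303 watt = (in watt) 11.29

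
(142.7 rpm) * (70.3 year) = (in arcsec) 6.833e+15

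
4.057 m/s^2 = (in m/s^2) 4.057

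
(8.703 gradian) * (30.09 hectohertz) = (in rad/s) 411.3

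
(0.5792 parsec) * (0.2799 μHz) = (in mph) 1.119e+10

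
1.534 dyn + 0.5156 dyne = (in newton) 2.05e-05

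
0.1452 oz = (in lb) 0.009075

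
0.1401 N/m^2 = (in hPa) 0.001401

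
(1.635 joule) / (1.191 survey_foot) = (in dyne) 4.504e+05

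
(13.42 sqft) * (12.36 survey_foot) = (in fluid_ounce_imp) 1.653e+05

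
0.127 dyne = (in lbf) 2.855e-07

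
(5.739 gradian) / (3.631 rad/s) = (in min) 0.0004138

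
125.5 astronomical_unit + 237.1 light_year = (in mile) 1.394e+15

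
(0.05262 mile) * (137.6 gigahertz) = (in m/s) 1.165e+13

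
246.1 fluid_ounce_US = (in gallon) 1.923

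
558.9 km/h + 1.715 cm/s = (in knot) 301.8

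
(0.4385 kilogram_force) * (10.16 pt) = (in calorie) 0.003684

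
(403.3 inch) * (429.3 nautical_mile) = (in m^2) 8.144e+06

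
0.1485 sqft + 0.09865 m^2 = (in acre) 2.779e-05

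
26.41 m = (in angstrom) 2.641e+11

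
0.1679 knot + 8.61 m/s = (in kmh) 31.31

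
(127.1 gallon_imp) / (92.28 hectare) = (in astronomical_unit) 4.186e-18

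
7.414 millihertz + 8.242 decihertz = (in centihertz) 83.16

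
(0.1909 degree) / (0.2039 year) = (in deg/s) 2.969e-08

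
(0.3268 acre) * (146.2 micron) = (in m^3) 0.1934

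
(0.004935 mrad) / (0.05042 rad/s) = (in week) 1.618e-10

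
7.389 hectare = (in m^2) 7.389e+04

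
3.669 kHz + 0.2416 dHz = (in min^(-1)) 2.201e+05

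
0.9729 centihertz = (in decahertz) 0.0009729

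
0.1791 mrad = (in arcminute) 0.6157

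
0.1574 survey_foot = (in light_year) 5.071e-18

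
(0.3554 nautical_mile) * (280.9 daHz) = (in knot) 3.594e+06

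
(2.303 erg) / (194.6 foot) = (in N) 3.883e-09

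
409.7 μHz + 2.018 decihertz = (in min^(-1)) 12.13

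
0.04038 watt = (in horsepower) 5.415e-05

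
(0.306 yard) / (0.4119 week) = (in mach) 3.299e-09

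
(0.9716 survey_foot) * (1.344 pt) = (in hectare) 1.404e-08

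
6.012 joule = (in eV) 3.752e+19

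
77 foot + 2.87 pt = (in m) 23.47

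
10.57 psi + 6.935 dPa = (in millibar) 728.8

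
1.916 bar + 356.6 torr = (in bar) 2.391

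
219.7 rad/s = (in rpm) 2098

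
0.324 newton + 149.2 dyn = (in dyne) 3.255e+04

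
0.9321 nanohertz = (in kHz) 9.321e-13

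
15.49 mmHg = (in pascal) 2065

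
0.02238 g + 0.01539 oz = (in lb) 0.001011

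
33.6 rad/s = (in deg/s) 1925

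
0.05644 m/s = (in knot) 0.1097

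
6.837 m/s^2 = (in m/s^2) 6.837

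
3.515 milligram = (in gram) 0.003515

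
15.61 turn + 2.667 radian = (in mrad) 1.007e+05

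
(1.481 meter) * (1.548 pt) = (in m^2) 0.0008088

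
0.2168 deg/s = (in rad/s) 0.003784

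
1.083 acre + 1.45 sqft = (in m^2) 4383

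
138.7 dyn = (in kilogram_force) 0.0001414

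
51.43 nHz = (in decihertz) 5.143e-07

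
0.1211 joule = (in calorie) 0.02894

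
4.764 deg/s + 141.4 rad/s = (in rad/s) 141.5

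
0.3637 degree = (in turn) 0.00101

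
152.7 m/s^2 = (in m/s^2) 152.7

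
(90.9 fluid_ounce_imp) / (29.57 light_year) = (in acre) 2.281e-24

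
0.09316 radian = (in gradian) 5.931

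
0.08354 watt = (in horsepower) 0.000112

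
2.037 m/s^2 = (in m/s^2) 2.037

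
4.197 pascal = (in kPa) 0.004197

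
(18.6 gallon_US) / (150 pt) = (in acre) 0.0003288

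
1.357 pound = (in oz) 21.71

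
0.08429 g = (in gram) 0.08429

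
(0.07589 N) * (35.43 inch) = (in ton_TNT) 1.632e-11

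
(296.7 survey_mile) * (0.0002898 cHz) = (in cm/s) 138.4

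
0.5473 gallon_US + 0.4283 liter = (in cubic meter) 0.0025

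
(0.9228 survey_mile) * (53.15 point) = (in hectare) 0.002785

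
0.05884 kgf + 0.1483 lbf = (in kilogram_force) 0.1261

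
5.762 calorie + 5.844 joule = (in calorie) 7.159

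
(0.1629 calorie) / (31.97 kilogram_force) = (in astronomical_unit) 1.453e-14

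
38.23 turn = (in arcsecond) 4.955e+07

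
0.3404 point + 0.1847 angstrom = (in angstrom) 1.201e+06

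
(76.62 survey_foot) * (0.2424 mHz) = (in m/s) 0.005661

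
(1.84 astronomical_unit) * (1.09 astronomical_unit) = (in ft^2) 4.831e+23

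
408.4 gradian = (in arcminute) 2.205e+04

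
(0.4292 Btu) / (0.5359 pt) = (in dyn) 2.395e+11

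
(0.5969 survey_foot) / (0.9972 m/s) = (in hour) 5.068e-05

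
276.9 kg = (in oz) 9767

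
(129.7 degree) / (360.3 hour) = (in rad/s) 1.745e-06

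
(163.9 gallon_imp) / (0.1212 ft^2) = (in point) 1.876e+05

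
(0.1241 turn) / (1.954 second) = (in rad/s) 0.399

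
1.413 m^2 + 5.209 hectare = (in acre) 12.87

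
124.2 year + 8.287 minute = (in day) 4.533e+04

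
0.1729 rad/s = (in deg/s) 9.906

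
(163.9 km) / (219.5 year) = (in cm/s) 0.002368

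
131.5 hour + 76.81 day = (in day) 82.29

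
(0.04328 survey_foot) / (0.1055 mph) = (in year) 8.869e-09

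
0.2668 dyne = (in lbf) 5.998e-07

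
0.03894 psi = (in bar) 0.002685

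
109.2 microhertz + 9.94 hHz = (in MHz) 0.000994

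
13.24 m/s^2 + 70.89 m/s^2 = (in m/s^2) 84.13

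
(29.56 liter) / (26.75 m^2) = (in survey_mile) 6.866e-07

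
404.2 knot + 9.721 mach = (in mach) 10.33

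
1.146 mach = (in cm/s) 3.902e+04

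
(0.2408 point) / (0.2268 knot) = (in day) 8.427e-09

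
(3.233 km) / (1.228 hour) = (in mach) 0.002148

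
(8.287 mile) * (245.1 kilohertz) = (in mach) 9.6e+06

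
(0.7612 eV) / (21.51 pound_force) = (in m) 1.275e-21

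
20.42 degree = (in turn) 0.05672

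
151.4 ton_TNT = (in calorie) 1.514e+11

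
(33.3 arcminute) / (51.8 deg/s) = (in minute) 0.0001786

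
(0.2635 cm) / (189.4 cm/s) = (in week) 2.3e-09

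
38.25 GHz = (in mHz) 3.825e+13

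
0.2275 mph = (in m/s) 0.1017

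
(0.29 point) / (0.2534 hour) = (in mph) 2.509e-07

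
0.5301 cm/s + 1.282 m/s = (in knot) 2.502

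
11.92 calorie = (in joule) 49.87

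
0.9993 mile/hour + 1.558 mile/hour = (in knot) 2.222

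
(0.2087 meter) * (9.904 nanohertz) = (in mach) 6.07e-12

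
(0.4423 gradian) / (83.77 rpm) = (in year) 2.511e-11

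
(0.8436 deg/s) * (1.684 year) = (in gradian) 4.978e+07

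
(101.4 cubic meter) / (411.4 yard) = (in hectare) 2.695e-05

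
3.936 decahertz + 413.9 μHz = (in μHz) 3.936e+07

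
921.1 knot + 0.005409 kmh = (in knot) 921.1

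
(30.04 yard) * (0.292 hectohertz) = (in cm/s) 8.021e+04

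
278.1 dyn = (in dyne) 278.1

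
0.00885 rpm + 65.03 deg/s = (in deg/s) 65.08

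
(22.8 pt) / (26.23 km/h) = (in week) 1.825e-09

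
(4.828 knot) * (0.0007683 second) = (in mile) 1.186e-06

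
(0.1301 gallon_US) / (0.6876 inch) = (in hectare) 2.82e-06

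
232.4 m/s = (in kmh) 836.6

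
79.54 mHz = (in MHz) 7.954e-08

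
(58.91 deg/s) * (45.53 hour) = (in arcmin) 5.793e+08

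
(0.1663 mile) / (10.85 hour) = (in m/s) 0.006852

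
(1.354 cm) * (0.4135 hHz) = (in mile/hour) 1.252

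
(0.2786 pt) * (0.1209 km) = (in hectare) 1.188e-06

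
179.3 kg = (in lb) 395.3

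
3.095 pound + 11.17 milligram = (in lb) 3.095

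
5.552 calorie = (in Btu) 0.02202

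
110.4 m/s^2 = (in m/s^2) 110.4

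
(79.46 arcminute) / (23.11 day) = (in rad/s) 1.158e-08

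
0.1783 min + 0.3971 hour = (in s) 1440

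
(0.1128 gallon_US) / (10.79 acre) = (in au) 6.537e-20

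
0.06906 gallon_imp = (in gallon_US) 0.08294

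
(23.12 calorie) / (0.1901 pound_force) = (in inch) 4504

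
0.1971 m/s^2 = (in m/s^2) 0.1971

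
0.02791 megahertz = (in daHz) 2791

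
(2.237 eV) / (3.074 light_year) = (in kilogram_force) 1.257e-36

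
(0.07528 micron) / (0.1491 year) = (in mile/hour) 3.581e-14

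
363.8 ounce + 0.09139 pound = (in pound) 22.83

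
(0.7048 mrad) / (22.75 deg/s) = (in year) 5.629e-11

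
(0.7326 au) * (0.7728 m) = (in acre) 2.093e+07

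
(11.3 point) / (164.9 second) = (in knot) 4.699e-05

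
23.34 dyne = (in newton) 0.0002334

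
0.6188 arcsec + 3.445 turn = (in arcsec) 4.465e+06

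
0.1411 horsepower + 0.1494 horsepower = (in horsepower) 0.2905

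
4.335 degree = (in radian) 0.07566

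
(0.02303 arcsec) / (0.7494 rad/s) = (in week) 2.463e-13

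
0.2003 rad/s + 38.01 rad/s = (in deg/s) 2189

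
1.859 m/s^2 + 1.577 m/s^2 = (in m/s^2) 3.436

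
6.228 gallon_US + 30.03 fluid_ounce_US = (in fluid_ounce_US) 827.2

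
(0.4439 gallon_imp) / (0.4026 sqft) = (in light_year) 5.703e-18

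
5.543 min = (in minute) 5.543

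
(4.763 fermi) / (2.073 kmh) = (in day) 9.573e-20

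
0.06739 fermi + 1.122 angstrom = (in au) 7.5e-22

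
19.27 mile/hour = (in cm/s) 861.4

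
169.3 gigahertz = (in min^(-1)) 1.016e+13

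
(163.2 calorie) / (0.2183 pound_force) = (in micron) 7.032e+08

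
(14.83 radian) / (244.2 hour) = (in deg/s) 0.0009665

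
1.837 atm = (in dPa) 1.861e+06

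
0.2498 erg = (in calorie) 5.97e-09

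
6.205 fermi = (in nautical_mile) 3.35e-18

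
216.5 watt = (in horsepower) 0.2903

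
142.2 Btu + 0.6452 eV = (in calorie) 3.586e+04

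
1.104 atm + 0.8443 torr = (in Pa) 1.12e+05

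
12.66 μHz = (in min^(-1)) 0.0007596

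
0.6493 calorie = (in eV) 1.696e+19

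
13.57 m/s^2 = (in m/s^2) 13.57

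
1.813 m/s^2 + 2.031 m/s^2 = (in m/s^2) 3.844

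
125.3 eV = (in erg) 2.008e-10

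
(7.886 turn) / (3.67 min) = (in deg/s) 12.89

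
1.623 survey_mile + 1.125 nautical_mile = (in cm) 4.695e+05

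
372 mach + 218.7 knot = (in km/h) 4.564e+05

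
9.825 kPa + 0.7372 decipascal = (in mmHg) 73.69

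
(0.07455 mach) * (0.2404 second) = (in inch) 240.3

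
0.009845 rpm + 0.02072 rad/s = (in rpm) 0.2077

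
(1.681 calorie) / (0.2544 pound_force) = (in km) 0.006215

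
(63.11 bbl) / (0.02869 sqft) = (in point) 1.067e+07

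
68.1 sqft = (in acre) 0.001563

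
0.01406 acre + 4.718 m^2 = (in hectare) 0.006162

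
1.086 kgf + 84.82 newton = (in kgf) 9.735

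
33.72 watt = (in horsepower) 0.04522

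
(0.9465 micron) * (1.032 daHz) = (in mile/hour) 2.185e-05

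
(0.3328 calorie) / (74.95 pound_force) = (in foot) 0.0137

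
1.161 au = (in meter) 1.737e+11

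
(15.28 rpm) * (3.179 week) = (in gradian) 1.959e+08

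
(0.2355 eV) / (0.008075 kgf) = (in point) 1.351e-15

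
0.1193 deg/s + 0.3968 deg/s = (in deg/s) 0.5161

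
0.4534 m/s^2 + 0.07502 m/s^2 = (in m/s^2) 0.5284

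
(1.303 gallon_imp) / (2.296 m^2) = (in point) 7.313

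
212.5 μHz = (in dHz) 0.002125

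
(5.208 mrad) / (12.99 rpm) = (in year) 1.214e-10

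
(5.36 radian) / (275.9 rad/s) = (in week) 3.212e-08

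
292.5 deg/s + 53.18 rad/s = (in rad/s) 58.29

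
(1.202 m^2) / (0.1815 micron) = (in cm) 6.623e+08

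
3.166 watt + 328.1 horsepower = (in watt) 2.447e+05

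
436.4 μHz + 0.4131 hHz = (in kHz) 0.04131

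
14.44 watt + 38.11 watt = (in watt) 52.55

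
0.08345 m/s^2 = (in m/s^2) 0.08345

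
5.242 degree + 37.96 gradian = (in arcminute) 2364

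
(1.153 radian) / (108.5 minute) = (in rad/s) 0.0001771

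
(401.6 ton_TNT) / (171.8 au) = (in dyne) 6538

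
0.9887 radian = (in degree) 56.65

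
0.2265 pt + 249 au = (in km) 3.725e+10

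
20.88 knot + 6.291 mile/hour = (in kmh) 48.79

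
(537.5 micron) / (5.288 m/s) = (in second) 0.0001016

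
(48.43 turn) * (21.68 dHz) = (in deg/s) 3.78e+04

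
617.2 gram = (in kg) 0.6172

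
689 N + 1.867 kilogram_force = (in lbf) 159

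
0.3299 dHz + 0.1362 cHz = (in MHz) 3.435e-08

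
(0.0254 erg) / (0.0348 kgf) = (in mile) 4.625e-12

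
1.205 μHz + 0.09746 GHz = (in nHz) 9.746e+16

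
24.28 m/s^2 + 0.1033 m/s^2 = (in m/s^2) 24.38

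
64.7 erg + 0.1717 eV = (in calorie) 1.546e-06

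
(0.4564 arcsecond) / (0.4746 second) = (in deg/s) 0.0002671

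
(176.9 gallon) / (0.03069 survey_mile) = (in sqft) 0.1459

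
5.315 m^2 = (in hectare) 0.0005315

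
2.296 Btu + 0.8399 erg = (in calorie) 579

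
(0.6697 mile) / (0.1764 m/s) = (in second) 6110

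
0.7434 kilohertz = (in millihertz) 7.434e+05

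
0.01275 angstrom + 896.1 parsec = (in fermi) 2.765e+34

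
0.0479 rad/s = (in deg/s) 2.744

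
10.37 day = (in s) 8.96e+05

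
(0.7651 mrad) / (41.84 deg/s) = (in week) 1.732e-09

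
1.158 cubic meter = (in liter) 1158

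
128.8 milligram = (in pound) 0.000284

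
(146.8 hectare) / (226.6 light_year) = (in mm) 6.848e-10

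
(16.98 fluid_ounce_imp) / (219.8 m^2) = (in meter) 2.195e-06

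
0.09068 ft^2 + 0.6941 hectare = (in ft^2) 7.471e+04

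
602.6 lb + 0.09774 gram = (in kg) 273.3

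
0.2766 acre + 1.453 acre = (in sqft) 7.534e+04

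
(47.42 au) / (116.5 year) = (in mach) 5.671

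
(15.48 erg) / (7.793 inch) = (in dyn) 0.782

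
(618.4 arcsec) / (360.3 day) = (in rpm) 9.197e-10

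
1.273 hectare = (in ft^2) 1.37e+05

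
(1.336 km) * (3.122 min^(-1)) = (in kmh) 250.3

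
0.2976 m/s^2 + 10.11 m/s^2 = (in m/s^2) 10.41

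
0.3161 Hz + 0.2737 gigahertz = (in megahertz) 273.7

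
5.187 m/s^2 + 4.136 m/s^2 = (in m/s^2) 9.323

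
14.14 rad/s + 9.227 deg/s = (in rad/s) 14.3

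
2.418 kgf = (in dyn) 2.371e+06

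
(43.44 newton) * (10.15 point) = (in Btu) 0.0001474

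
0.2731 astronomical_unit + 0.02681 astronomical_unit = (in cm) 4.487e+12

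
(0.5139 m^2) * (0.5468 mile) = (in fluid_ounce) 1.529e+07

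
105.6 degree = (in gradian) 117.3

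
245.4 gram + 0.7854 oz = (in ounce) 9.442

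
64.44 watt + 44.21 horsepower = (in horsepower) 44.3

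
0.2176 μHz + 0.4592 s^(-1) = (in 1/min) 27.55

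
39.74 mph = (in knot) 34.53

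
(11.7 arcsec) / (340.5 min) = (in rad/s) 2.776e-09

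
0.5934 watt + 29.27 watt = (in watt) 29.86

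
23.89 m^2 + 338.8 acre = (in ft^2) 1.476e+07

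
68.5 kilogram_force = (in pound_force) 151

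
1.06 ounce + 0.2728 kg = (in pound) 0.6677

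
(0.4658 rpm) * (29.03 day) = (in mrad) 1.223e+08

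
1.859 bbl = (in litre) 295.6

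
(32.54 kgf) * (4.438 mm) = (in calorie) 0.3385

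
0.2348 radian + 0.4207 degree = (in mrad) 242.1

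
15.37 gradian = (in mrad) 241.4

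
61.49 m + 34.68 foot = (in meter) 72.06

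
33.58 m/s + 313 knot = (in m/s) 194.6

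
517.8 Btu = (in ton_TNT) 0.0001306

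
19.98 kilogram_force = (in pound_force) 44.05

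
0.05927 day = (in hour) 1.422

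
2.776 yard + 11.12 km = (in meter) 1.112e+04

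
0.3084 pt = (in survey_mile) 6.76e-08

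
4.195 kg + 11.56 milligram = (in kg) 4.195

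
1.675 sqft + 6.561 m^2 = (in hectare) 0.0006717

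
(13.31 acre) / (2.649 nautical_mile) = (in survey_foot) 36.02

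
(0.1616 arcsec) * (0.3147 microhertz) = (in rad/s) 2.466e-13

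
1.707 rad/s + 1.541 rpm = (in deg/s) 107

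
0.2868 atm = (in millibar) 290.6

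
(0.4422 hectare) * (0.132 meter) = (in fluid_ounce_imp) 2.054e+07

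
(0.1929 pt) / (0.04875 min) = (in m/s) 2.327e-05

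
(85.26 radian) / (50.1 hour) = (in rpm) 0.004514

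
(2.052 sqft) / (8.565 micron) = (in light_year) 2.353e-12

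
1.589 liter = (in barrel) 0.009995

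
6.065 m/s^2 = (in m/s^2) 6.065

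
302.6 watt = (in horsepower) 0.4058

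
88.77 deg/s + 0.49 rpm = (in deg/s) 91.71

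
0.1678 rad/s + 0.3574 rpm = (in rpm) 1.96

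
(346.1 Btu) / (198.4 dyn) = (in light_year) 1.945e-08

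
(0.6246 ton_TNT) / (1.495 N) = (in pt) 4.955e+12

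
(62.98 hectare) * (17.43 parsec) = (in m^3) 3.387e+23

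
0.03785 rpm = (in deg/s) 0.2271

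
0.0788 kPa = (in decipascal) 788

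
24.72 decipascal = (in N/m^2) 2.472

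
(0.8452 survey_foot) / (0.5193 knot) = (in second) 0.9643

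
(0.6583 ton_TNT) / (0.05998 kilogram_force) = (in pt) 1.327e+13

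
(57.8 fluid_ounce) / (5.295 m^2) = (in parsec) 1.046e-20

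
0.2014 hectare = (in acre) 0.4977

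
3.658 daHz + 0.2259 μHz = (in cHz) 3658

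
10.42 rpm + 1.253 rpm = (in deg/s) 70.04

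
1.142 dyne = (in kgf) 1.165e-06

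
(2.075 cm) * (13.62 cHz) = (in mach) 8.3e-06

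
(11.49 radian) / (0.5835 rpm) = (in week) 0.0003109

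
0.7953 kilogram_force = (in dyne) 7.799e+05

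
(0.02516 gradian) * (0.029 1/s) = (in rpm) 0.0001094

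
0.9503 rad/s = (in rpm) 9.075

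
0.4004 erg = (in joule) 4.004e-08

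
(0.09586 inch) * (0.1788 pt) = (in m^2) 1.536e-07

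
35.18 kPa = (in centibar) 35.18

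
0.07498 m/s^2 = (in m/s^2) 0.07498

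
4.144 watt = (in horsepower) 0.005557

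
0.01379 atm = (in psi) 0.2027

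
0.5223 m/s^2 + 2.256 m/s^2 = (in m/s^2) 2.778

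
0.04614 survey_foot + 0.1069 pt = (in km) 1.41e-05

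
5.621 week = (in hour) 944.3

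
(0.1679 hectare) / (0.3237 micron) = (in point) 1.47e+13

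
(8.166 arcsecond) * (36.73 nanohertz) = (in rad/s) 1.454e-12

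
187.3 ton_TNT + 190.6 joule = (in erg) 7.837e+18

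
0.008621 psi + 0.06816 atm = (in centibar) 6.966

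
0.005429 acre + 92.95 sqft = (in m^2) 30.61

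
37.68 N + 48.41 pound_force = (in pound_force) 56.88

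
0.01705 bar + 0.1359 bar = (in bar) 0.153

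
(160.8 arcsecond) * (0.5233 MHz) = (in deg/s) 2.337e+04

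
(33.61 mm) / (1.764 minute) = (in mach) 9.326e-07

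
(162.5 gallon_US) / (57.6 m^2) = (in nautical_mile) 5.766e-06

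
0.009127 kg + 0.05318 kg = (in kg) 0.06231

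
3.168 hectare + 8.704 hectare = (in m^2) 1.187e+05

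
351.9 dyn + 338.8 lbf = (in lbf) 338.8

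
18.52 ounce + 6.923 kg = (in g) 7448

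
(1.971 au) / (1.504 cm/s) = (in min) 3.267e+11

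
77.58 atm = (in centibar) 7861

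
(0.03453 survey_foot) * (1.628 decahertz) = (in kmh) 0.6168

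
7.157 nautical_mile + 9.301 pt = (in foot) 4.349e+04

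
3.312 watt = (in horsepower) 0.004441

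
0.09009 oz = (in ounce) 0.09009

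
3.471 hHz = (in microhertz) 3.471e+08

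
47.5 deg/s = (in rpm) 7.917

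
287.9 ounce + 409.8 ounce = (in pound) 43.61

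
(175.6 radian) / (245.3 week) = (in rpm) 1.13e-05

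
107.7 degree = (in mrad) 1880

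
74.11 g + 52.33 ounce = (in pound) 3.434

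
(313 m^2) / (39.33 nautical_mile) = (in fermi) 4.297e+12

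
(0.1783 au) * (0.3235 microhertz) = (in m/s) 8629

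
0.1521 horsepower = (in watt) 113.4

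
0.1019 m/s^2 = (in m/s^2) 0.1019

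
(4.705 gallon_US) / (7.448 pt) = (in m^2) 6.778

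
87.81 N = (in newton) 87.81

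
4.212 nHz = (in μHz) 0.004212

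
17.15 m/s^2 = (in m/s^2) 17.15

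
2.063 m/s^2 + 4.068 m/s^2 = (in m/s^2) 6.131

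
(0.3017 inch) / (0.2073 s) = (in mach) 0.0001086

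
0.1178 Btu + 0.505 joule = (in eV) 7.789e+20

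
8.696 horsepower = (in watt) 6485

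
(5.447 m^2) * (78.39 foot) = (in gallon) 3.438e+04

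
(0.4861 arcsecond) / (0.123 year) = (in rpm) 5.802e-12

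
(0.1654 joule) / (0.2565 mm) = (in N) 644.8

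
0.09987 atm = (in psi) 1.468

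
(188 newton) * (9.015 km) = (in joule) 1.695e+06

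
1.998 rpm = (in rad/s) 0.2092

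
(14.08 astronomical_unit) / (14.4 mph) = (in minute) 5.453e+09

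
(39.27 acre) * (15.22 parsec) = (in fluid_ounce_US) 2.524e+27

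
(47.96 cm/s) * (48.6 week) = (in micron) 1.41e+13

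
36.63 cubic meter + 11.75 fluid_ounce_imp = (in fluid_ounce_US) 1.239e+06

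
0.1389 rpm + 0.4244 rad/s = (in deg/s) 25.15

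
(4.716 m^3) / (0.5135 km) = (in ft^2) 0.09886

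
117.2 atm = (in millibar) 1.188e+05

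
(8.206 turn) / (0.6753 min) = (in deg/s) 72.91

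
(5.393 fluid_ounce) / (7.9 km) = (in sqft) 2.173e-07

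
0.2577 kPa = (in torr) 1.933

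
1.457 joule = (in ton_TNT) 3.482e-10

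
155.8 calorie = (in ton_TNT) 1.558e-07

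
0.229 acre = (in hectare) 0.09267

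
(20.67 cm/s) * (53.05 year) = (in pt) 9.802e+11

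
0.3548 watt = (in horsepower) 0.0004758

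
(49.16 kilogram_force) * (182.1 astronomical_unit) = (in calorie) 3.139e+15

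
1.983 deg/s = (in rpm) 0.3305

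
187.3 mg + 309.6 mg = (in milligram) 496.9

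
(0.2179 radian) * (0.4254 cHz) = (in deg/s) 0.05311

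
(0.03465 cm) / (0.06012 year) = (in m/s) 1.828e-10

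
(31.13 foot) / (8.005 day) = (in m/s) 1.372e-05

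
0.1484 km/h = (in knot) 0.08013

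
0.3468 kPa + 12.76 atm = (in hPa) 1.293e+04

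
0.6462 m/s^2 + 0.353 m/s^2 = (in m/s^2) 0.9992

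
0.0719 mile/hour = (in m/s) 0.03214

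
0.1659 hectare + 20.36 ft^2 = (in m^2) 1661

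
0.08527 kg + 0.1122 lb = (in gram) 136.2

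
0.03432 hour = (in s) 123.6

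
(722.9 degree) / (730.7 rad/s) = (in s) 0.01727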